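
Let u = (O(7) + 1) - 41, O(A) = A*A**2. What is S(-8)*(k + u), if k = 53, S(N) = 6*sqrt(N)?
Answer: 4272*I*sqrt(2) ≈ 6041.5*I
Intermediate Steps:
O(A) = A**3
u = 303 (u = (7**3 + 1) - 41 = (343 + 1) - 41 = 344 - 41 = 303)
S(-8)*(k + u) = (6*sqrt(-8))*(53 + 303) = (6*(2*I*sqrt(2)))*356 = (12*I*sqrt(2))*356 = 4272*I*sqrt(2)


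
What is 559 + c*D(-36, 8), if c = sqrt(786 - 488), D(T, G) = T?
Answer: 559 - 36*sqrt(298) ≈ -62.456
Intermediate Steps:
c = sqrt(298) ≈ 17.263
559 + c*D(-36, 8) = 559 + sqrt(298)*(-36) = 559 - 36*sqrt(298)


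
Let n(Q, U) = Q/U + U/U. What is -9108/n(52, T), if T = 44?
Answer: -8349/2 ≈ -4174.5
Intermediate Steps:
n(Q, U) = 1 + Q/U (n(Q, U) = Q/U + 1 = 1 + Q/U)
-9108/n(52, T) = -9108*44/(52 + 44) = -9108/((1/44)*96) = -9108/24/11 = -9108*11/24 = -8349/2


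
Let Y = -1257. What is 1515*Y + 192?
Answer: -1904163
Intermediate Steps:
1515*Y + 192 = 1515*(-1257) + 192 = -1904355 + 192 = -1904163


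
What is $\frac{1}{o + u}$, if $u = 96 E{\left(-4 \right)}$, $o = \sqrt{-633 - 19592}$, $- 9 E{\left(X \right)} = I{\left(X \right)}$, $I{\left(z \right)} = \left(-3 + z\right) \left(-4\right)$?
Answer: $- \frac{2688}{984841} - \frac{45 i \sqrt{809}}{984841} \approx -0.0027294 - 0.0012996 i$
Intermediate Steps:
$I{\left(z \right)} = 12 - 4 z$
$E{\left(X \right)} = - \frac{4}{3} + \frac{4 X}{9}$ ($E{\left(X \right)} = - \frac{12 - 4 X}{9} = - \frac{4}{3} + \frac{4 X}{9}$)
$o = 5 i \sqrt{809}$ ($o = \sqrt{-20225} = 5 i \sqrt{809} \approx 142.21 i$)
$u = - \frac{896}{3}$ ($u = 96 \left(- \frac{4}{3} + \frac{4}{9} \left(-4\right)\right) = 96 \left(- \frac{4}{3} - \frac{16}{9}\right) = 96 \left(- \frac{28}{9}\right) = - \frac{896}{3} \approx -298.67$)
$\frac{1}{o + u} = \frac{1}{5 i \sqrt{809} - \frac{896}{3}} = \frac{1}{- \frac{896}{3} + 5 i \sqrt{809}}$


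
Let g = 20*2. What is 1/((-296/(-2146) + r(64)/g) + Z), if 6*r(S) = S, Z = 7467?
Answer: 435/3248321 ≈ 0.00013392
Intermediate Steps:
r(S) = S/6
g = 40
1/((-296/(-2146) + r(64)/g) + Z) = 1/((-296/(-2146) + ((⅙)*64)/40) + 7467) = 1/((-296*(-1/2146) + (32/3)*(1/40)) + 7467) = 1/((4/29 + 4/15) + 7467) = 1/(176/435 + 7467) = 1/(3248321/435) = 435/3248321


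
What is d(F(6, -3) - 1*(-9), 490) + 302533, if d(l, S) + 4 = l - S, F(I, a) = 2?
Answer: 302050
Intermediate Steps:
d(l, S) = -4 + l - S (d(l, S) = -4 + (l - S) = -4 + l - S)
d(F(6, -3) - 1*(-9), 490) + 302533 = (-4 + (2 - 1*(-9)) - 1*490) + 302533 = (-4 + (2 + 9) - 490) + 302533 = (-4 + 11 - 490) + 302533 = -483 + 302533 = 302050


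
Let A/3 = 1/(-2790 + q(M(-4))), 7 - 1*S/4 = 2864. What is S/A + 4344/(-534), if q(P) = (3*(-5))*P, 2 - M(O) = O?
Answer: 976407596/89 ≈ 1.0971e+7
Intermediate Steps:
M(O) = 2 - O
S = -11428 (S = 28 - 4*2864 = 28 - 11456 = -11428)
q(P) = -15*P
A = -1/960 (A = 3/(-2790 - 15*(2 - 1*(-4))) = 3/(-2790 - 15*(2 + 4)) = 3/(-2790 - 15*6) = 3/(-2790 - 90) = 3/(-2880) = 3*(-1/2880) = -1/960 ≈ -0.0010417)
S/A + 4344/(-534) = -11428/(-1/960) + 4344/(-534) = -11428*(-960) + 4344*(-1/534) = 10970880 - 724/89 = 976407596/89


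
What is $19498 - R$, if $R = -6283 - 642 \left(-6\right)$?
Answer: $21929$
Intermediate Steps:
$R = -2431$ ($R = -6283 - -3852 = -6283 + 3852 = -2431$)
$19498 - R = 19498 - -2431 = 19498 + 2431 = 21929$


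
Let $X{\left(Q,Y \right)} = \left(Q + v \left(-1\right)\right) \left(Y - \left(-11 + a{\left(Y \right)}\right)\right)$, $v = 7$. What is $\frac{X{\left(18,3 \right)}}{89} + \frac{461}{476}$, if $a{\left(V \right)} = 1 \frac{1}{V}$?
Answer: $\frac{337763}{127092} \approx 2.6576$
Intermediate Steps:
$a{\left(V \right)} = \frac{1}{V}$
$X{\left(Q,Y \right)} = \left(-7 + Q\right) \left(11 + Y - \frac{1}{Y}\right)$ ($X{\left(Q,Y \right)} = \left(Q + 7 \left(-1\right)\right) \left(Y + \left(11 - \frac{1}{Y}\right)\right) = \left(Q - 7\right) \left(11 + Y - \frac{1}{Y}\right) = \left(-7 + Q\right) \left(11 + Y - \frac{1}{Y}\right)$)
$\frac{X{\left(18,3 \right)}}{89} + \frac{461}{476} = \frac{\frac{1}{3} \left(7 - 18 + 3 \left(-77 - 21 + 11 \cdot 18 + 18 \cdot 3\right)\right)}{89} + \frac{461}{476} = \frac{7 - 18 + 3 \left(-77 - 21 + 198 + 54\right)}{3} \cdot \frac{1}{89} + 461 \cdot \frac{1}{476} = \frac{7 - 18 + 3 \cdot 154}{3} \cdot \frac{1}{89} + \frac{461}{476} = \frac{7 - 18 + 462}{3} \cdot \frac{1}{89} + \frac{461}{476} = \frac{1}{3} \cdot 451 \cdot \frac{1}{89} + \frac{461}{476} = \frac{451}{3} \cdot \frac{1}{89} + \frac{461}{476} = \frac{451}{267} + \frac{461}{476} = \frac{337763}{127092}$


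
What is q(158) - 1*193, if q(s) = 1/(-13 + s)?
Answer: -27984/145 ≈ -192.99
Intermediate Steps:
q(158) - 1*193 = 1/(-13 + 158) - 1*193 = 1/145 - 193 = -27984/145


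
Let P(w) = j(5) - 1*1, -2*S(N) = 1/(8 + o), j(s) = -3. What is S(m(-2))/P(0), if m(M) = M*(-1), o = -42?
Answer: -1/272 ≈ -0.0036765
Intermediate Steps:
m(M) = -M
S(N) = 1/68 (S(N) = -1/(2*(8 - 42)) = -½/(-34) = -½*(-1/34) = 1/68)
P(w) = -4 (P(w) = -3 - 1*1 = -3 - 1 = -4)
S(m(-2))/P(0) = (1/68)/(-4) = (1/68)*(-¼) = -1/272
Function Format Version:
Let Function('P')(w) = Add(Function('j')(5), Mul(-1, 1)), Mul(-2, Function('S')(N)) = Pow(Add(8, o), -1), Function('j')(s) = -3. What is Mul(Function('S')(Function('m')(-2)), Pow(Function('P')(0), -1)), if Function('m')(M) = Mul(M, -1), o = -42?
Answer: Rational(-1, 272) ≈ -0.0036765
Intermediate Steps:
Function('m')(M) = Mul(-1, M)
Function('S')(N) = Rational(1, 68) (Function('S')(N) = Mul(Rational(-1, 2), Pow(Add(8, -42), -1)) = Mul(Rational(-1, 2), Pow(-34, -1)) = Mul(Rational(-1, 2), Rational(-1, 34)) = Rational(1, 68))
Function('P')(w) = -4 (Function('P')(w) = Add(-3, Mul(-1, 1)) = Add(-3, -1) = -4)
Mul(Function('S')(Function('m')(-2)), Pow(Function('P')(0), -1)) = Mul(Rational(1, 68), Pow(-4, -1)) = Mul(Rational(1, 68), Rational(-1, 4)) = Rational(-1, 272)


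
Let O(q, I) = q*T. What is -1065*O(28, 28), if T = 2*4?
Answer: -238560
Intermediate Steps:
T = 8
O(q, I) = 8*q (O(q, I) = q*8 = 8*q)
-1065*O(28, 28) = -8520*28 = -1065*224 = -238560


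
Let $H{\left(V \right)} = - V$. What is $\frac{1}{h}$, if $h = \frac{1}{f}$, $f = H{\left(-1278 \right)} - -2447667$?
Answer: $2448945$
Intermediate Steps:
$f = 2448945$ ($f = \left(-1\right) \left(-1278\right) - -2447667 = 1278 + 2447667 = 2448945$)
$h = \frac{1}{2448945} \approx 4.0834 \cdot 10^{-7}$
$\frac{1}{h} = \frac{1}{\frac{1}{2448945}} = 2448945$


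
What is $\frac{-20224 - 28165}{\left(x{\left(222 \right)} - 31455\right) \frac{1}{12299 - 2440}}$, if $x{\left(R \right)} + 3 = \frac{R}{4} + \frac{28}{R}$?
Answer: $\frac{9628082502}{633757} \approx 15192.0$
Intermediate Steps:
$x{\left(R \right)} = -3 + \frac{28}{R} + \frac{R}{4}$ ($x{\left(R \right)} = -3 + \left(\frac{R}{4} + \frac{28}{R}\right) = -3 + \left(\frac{28}{R} + \frac{R}{4}\right) = -3 + \frac{28}{R} + \frac{R}{4}$)
$\frac{-20224 - 28165}{\left(x{\left(222 \right)} - 31455\right) \frac{1}{12299 - 2440}} = \frac{-20224 - 28165}{\left(\left(-3 + \frac{28}{222} + \frac{1}{4} \cdot 222\right) - 31455\right) \frac{1}{12299 - 2440}} = - \frac{48389}{\left(\left(-3 + 28 \cdot \frac{1}{222} + \frac{111}{2}\right) - 31455\right) \frac{1}{9859}} = - \frac{48389}{\left(\left(-3 + \frac{14}{111} + \frac{111}{2}\right) - 31455\right) \frac{1}{9859}} = - \frac{48389}{\left(\frac{11683}{222} - 31455\right) \frac{1}{9859}} = - \frac{48389}{\left(- \frac{6971327}{222}\right) \frac{1}{9859}} = - \frac{48389}{- \frac{6971327}{2188698}} = \left(-48389\right) \left(- \frac{2188698}{6971327}\right) = \frac{9628082502}{633757}$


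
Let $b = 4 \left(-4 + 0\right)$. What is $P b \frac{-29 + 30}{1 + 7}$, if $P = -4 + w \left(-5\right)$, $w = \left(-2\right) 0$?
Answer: $8$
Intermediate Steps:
$w = 0$
$P = -4$ ($P = -4 + 0 \left(-5\right) = -4 + 0 = -4$)
$b = -16$ ($b = 4 \left(-4\right) = -16$)
$P b \frac{-29 + 30}{1 + 7} = \left(-4\right) \left(-16\right) \frac{-29 + 30}{1 + 7} = 64 \cdot 1 \cdot \frac{1}{8} = 64 \cdot \frac{1}{8} = 8$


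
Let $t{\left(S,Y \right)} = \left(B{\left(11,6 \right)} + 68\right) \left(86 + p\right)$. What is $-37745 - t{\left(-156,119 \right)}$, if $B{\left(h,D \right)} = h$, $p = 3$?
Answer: $-44776$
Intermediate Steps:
$t{\left(S,Y \right)} = 7031$ ($t{\left(S,Y \right)} = \left(11 + 68\right) \left(86 + 3\right) = 79 \cdot 89 = 7031$)
$-37745 - t{\left(-156,119 \right)} = -37745 - 7031 = -44776$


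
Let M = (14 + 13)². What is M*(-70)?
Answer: -51030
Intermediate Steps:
M = 729 (M = 27² = 729)
M*(-70) = 729*(-70) = -51030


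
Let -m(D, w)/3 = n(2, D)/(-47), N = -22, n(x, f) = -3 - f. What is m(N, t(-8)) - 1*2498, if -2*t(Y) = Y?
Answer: -117349/47 ≈ -2496.8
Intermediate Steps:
t(Y) = -Y/2
m(D, w) = -9/47 - 3*D/47 (m(D, w) = -3*(-3 - D)/(-47) = -3*(-3 - D)*(-1)/47 = -3*(3/47 + D/47) = -9/47 - 3*D/47)
m(N, t(-8)) - 1*2498 = (-9/47 - 3/47*(-22)) - 1*2498 = (-9/47 + 66/47) - 2498 = 57/47 - 2498 = -117349/47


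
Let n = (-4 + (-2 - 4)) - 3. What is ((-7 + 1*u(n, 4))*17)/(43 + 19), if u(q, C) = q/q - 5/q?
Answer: -1241/806 ≈ -1.5397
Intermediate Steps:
n = -13 (n = (-4 - 6) - 3 = -10 - 3 = -13)
u(q, C) = 1 - 5/q
((-7 + 1*u(n, 4))*17)/(43 + 19) = ((-7 + 1*((-5 - 13)/(-13)))*17)/(43 + 19) = ((-7 + 1*(-1/13*(-18)))*17)/62 = ((-7 + 1*(18/13))*17)/62 = ((-7 + 18/13)*17)/62 = (-73/13*17)/62 = (1/62)*(-1241/13) = -1241/806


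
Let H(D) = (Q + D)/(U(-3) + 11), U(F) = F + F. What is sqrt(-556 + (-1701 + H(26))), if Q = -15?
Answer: I*sqrt(56370)/5 ≈ 47.485*I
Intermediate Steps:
U(F) = 2*F
H(D) = -3 + D/5 (H(D) = (-15 + D)/(2*(-3) + 11) = (-15 + D)/(-6 + 11) = (-15 + D)/5 = (-15 + D)*(1/5) = -3 + D/5)
sqrt(-556 + (-1701 + H(26))) = sqrt(-556 + (-1701 + (-3 + (1/5)*26))) = sqrt(-556 + (-1701 + (-3 + 26/5))) = sqrt(-556 + (-1701 + 11/5)) = sqrt(-556 - 8494/5) = sqrt(-11274/5) = I*sqrt(56370)/5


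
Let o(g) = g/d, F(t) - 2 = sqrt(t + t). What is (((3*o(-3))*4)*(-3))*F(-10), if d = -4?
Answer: -54 - 54*I*sqrt(5) ≈ -54.0 - 120.75*I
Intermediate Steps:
F(t) = 2 + sqrt(2)*sqrt(t) (F(t) = 2 + sqrt(t + t) = 2 + sqrt(2*t) = 2 + sqrt(2)*sqrt(t))
o(g) = -g/4 (o(g) = g/(-4) = g*(-1/4) = -g/4)
(((3*o(-3))*4)*(-3))*F(-10) = (((3*(-1/4*(-3)))*4)*(-3))*(2 + sqrt(2)*sqrt(-10)) = (((3*(3/4))*4)*(-3))*(2 + sqrt(2)*(I*sqrt(10))) = (((9/4)*4)*(-3))*(2 + 2*I*sqrt(5)) = (9*(-3))*(2 + 2*I*sqrt(5)) = -27*(2 + 2*I*sqrt(5)) = -54 - 54*I*sqrt(5)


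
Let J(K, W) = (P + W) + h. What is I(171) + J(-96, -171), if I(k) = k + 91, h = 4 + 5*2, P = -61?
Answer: 44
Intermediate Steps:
h = 14 (h = 4 + 10 = 14)
I(k) = 91 + k
J(K, W) = -47 + W (J(K, W) = (-61 + W) + 14 = -47 + W)
I(171) + J(-96, -171) = (91 + 171) + (-47 - 171) = 262 - 218 = 44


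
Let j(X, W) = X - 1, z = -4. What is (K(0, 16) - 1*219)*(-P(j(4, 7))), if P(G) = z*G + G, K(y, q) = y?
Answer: -1971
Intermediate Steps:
j(X, W) = -1 + X
P(G) = -3*G (P(G) = -4*G + G = -3*G)
(K(0, 16) - 1*219)*(-P(j(4, 7))) = (0 - 1*219)*(-(-3)*(-1 + 4)) = (0 - 219)*(-(-3)*3) = -(-219)*(-9) = -219*9 = -1971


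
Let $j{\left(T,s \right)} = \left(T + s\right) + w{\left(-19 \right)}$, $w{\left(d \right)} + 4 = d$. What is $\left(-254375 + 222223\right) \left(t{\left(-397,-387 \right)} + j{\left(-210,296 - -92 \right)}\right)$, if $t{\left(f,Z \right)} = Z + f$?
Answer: $20223608$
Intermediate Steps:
$w{\left(d \right)} = -4 + d$
$j{\left(T,s \right)} = -23 + T + s$ ($j{\left(T,s \right)} = \left(T + s\right) - 23 = -23 + T + s$)
$\left(-254375 + 222223\right) \left(t{\left(-397,-387 \right)} + j{\left(-210,296 - -92 \right)}\right) = \left(-254375 + 222223\right) \left(\left(-387 - 397\right) - -155\right) = - 32152 \left(-784 - -155\right) = - 32152 \left(-784 + 155\right) = \left(-32152\right) \left(-629\right) = 20223608$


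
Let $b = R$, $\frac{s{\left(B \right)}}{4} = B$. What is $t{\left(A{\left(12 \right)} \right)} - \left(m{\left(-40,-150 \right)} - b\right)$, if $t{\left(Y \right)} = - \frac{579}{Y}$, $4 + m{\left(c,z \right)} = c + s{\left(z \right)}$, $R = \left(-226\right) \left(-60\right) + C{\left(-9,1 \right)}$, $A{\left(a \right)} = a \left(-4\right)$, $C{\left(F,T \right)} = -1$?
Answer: $\frac{227441}{16} \approx 14215.0$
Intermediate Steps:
$A{\left(a \right)} = - 4 a$
$s{\left(B \right)} = 4 B$
$R = 13559$ ($R = \left(-226\right) \left(-60\right) - 1 = 13560 - 1 = 13559$)
$m{\left(c,z \right)} = -4 + c + 4 z$ ($m{\left(c,z \right)} = -4 + \left(c + 4 z\right) = -4 + c + 4 z$)
$b = 13559$
$t{\left(A{\left(12 \right)} \right)} - \left(m{\left(-40,-150 \right)} - b\right) = - \frac{579}{\left(-4\right) 12} - \left(\left(-4 - 40 + 4 \left(-150\right)\right) - 13559\right) = - \frac{579}{-48} - \left(\left(-4 - 40 - 600\right) - 13559\right) = \left(-579\right) \left(- \frac{1}{48}\right) - \left(-644 - 13559\right) = \frac{193}{16} - -14203 = \frac{193}{16} + 14203 = \frac{227441}{16}$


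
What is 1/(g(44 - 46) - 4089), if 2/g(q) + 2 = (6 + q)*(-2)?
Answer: -5/20446 ≈ -0.00024455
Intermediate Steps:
g(q) = 2/(-14 - 2*q) (g(q) = 2/(-2 + (6 + q)*(-2)) = 2/(-2 + (-12 - 2*q)) = 2/(-14 - 2*q))
1/(g(44 - 46) - 4089) = 1/(-1/(7 + (44 - 46)) - 4089) = 1/(-1/(7 - 2) - 4089) = 1/(-1/5 - 4089) = 1/(-1*⅕ - 4089) = 1/(-⅕ - 4089) = 1/(-20446/5) = -5/20446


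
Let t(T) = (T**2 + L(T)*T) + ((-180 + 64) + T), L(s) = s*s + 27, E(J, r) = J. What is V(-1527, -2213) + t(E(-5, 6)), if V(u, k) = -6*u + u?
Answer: 7279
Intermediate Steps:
L(s) = 27 + s**2 (L(s) = s**2 + 27 = 27 + s**2)
V(u, k) = -5*u
t(T) = -116 + T + T**2 + T*(27 + T**2) (t(T) = (T**2 + (27 + T**2)*T) + ((-180 + 64) + T) = (T**2 + T*(27 + T**2)) + (-116 + T) = -116 + T + T**2 + T*(27 + T**2))
V(-1527, -2213) + t(E(-5, 6)) = -5*(-1527) + (-116 + (-5)**2 + (-5)**3 + 28*(-5)) = 7635 + (-116 + 25 - 125 - 140) = 7635 - 356 = 7279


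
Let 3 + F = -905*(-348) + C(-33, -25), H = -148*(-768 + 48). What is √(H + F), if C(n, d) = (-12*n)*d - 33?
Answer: 2*√102891 ≈ 641.53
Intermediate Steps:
C(n, d) = -33 - 12*d*n (C(n, d) = -12*d*n - 33 = -33 - 12*d*n)
H = 106560 (H = -148*(-720) = 106560)
F = 305004 (F = -3 + (-905*(-348) + (-33 - 12*(-25)*(-33))) = -3 + (314940 + (-33 - 9900)) = -3 + (314940 - 9933) = -3 + 305007 = 305004)
√(H + F) = √(106560 + 305004) = √411564 = 2*√102891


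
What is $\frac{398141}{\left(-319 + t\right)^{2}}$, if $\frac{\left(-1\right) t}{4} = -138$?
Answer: $\frac{398141}{54289} \approx 7.3337$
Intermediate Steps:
$t = 552$ ($t = \left(-4\right) \left(-138\right) = 552$)
$\frac{398141}{\left(-319 + t\right)^{2}} = \frac{398141}{\left(-319 + 552\right)^{2}} = \frac{398141}{233^{2}} = \frac{398141}{54289}$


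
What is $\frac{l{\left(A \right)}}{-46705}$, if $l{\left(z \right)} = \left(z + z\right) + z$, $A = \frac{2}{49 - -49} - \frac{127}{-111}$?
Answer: $- \frac{6334}{84676165} \approx -7.4803 \cdot 10^{-5}$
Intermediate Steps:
$A = \frac{6334}{5439}$ ($A = \frac{2}{49 + 49} - - \frac{127}{111} = \frac{2}{98} + \frac{127}{111} = 2 \cdot \frac{1}{98} + \frac{127}{111} = \frac{1}{49} + \frac{127}{111} = \frac{6334}{5439} \approx 1.1646$)
$l{\left(z \right)} = 3 z$ ($l{\left(z \right)} = 2 z + z = 3 z$)
$\frac{l{\left(A \right)}}{-46705} = \frac{3 \cdot \frac{6334}{5439}}{-46705} = \frac{6334}{1813} \left(- \frac{1}{46705}\right) = - \frac{6334}{84676165}$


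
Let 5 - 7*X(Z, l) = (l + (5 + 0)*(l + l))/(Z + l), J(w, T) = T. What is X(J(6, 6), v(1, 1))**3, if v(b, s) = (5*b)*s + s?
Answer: -1/2744 ≈ -0.00036443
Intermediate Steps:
v(b, s) = s + 5*b*s (v(b, s) = 5*b*s + s = s + 5*b*s)
X(Z, l) = 5/7 - 11*l/(7*(Z + l)) (X(Z, l) = 5/7 - (l + (5 + 0)*(l + l))/(7*(Z + l)) = 5/7 - (l + 5*(2*l))/(7*(Z + l)) = 5/7 - (l + 10*l)/(7*(Z + l)) = 5/7 - 11*l/(7*(Z + l)))
X(J(6, 6), v(1, 1))**3 = ((-6*(1 + 5*1) + 5*6)/(7*(6 + 1*(1 + 5*1))))**3 = ((-6*(1 + 5) + 30)/(7*(6 + 1*(1 + 5))))**3 = ((-6*6 + 30)/(7*(6 + 1*6)))**3 = ((-6*6 + 30)/(7*(6 + 6)))**3 = ((1/7)*(-36 + 30)/12)**3 = ((1/7)*(1/12)*(-6))**3 = (-1/14)**3 = -1/2744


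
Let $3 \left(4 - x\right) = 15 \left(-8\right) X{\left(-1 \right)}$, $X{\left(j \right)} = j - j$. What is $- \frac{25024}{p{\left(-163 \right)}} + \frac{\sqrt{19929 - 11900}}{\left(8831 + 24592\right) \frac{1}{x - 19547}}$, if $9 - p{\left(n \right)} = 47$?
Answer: $\frac{12512}{19} - \frac{19543 \sqrt{8029}}{33423} \approx 606.13$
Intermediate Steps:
$p{\left(n \right)} = -38$ ($p{\left(n \right)} = 9 - 47 = -38$)
$X{\left(j \right)} = 0$
$x = 4$ ($x = 4 - \frac{15 \left(-8\right) 0}{3} = 4 - \frac{\left(-120\right) 0}{3} = 4 - 0 = 4 + 0 = 4$)
$- \frac{25024}{p{\left(-163 \right)}} + \frac{\sqrt{19929 - 11900}}{\left(8831 + 24592\right) \frac{1}{x - 19547}} = - \frac{25024}{-38} + \frac{\sqrt{19929 - 11900}}{\left(8831 + 24592\right) \frac{1}{4 - 19547}} = \left(-25024\right) \left(- \frac{1}{38}\right) + \frac{\sqrt{8029}}{33423 \frac{1}{-19543}} = \frac{12512}{19} + \frac{\sqrt{8029}}{33423 \left(- \frac{1}{19543}\right)} = \frac{12512}{19} + \frac{\sqrt{8029}}{- \frac{33423}{19543}} = \frac{12512}{19} + \sqrt{8029} \left(- \frac{19543}{33423}\right) = \frac{12512}{19} - \frac{19543 \sqrt{8029}}{33423}$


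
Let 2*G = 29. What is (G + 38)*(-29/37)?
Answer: -3045/74 ≈ -41.149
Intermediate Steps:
G = 29/2 (G = (½)*29 = 29/2 ≈ 14.500)
(G + 38)*(-29/37) = (29/2 + 38)*(-29/37) = 105*(-29*1/37)/2 = (105/2)*(-29/37) = -3045/74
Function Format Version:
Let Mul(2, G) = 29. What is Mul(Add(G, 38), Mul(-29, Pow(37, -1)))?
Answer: Rational(-3045, 74) ≈ -41.149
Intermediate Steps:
G = Rational(29, 2) (G = Mul(Rational(1, 2), 29) = Rational(29, 2) ≈ 14.500)
Mul(Add(G, 38), Mul(-29, Pow(37, -1))) = Mul(Add(Rational(29, 2), 38), Mul(-29, Pow(37, -1))) = Mul(Rational(105, 2), Mul(-29, Rational(1, 37))) = Mul(Rational(105, 2), Rational(-29, 37)) = Rational(-3045, 74)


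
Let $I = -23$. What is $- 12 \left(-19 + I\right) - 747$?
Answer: $-243$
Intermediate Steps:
$- 12 \left(-19 + I\right) - 747 = - 12 \left(-19 - 23\right) - 747 = \left(-12\right) \left(-42\right) - 747 = 504 - 747 = -243$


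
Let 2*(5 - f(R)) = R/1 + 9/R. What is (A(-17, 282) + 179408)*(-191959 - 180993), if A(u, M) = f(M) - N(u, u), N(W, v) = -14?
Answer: -3142658117070/47 ≈ -6.6865e+10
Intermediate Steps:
f(R) = 5 - 9/(2*R) - R/2 (f(R) = 5 - (R/1 + 9/R)/2 = 5 - (R*1 + 9/R)/2 = 5 - (R + 9/R)/2 = 5 + (-9/(2*R) - R/2) = 5 - 9/(2*R) - R/2)
A(u, M) = 19 - 9/(2*M) - M/2 (A(u, M) = (5 - 9/(2*M) - M/2) - 1*(-14) = (5 - 9/(2*M) - M/2) + 14 = 19 - 9/(2*M) - M/2)
(A(-17, 282) + 179408)*(-191959 - 180993) = ((19 - 9/2/282 - ½*282) + 179408)*(-191959 - 180993) = ((19 - 9/2*1/282 - 141) + 179408)*(-372952) = ((19 - 3/188 - 141) + 179408)*(-372952) = (-22939/188 + 179408)*(-372952) = (33705765/188)*(-372952) = -3142658117070/47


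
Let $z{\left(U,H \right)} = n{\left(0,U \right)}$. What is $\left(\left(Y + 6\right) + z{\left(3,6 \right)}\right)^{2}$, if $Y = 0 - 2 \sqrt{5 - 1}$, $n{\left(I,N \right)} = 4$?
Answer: $36$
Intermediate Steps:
$z{\left(U,H \right)} = 4$
$Y = -4$ ($Y = 0 - 2 \sqrt{4} = 0 - 4 = -4$)
$\left(\left(Y + 6\right) + z{\left(3,6 \right)}\right)^{2} = \left(\left(-4 + 6\right) + 4\right)^{2} = \left(2 + 4\right)^{2} = 6^{2} = 36$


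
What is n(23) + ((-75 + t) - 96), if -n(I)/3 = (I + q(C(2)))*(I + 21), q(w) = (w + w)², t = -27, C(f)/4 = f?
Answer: -37026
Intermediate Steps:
C(f) = 4*f
q(w) = 4*w² (q(w) = (2*w)² = 4*w²)
n(I) = -3*(21 + I)*(256 + I) (n(I) = -3*(I + 4*(4*2)²)*(I + 21) = -3*(I + 4*8²)*(21 + I) = -3*(I + 4*64)*(21 + I) = -3*(I + 256)*(21 + I) = -3*(256 + I)*(21 + I) = -3*(21 + I)*(256 + I))
n(23) + ((-75 + t) - 96) = (-16128 - 831*23 - 3*23²) + ((-75 - 27) - 96) = (-16128 - 19113 - 3*529) + (-102 - 96) = (-16128 - 19113 - 1587) - 198 = -36828 - 198 = -37026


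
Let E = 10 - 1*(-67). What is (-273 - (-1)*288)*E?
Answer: 1155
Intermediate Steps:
E = 77 (E = 10 + 67 = 77)
(-273 - (-1)*288)*E = (-273 - (-1)*288)*77 = (-273 - 1*(-288))*77 = (-273 + 288)*77 = 15*77 = 1155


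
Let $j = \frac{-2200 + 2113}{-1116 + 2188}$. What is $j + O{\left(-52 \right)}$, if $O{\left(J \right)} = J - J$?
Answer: $- \frac{87}{1072} \approx -0.081157$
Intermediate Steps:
$O{\left(J \right)} = 0$
$j = - \frac{87}{1072} \approx -0.081157$
$j + O{\left(-52 \right)} = - \frac{87}{1072} + 0 = - \frac{87}{1072}$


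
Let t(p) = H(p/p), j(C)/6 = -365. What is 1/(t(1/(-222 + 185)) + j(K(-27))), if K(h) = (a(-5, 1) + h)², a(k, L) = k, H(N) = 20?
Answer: -1/2170 ≈ -0.00046083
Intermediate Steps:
K(h) = (-5 + h)²
j(C) = -2190 (j(C) = 6*(-365) = -2190)
t(p) = 20
1/(t(1/(-222 + 185)) + j(K(-27))) = 1/(20 - 2190) = 1/(-2170) = -1/2170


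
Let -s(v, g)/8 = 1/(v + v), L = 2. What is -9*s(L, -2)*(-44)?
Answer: -792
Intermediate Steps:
s(v, g) = -4/v (s(v, g) = -8/(v + v) = -8*1/(2*v) = -4/v)
-9*s(L, -2)*(-44) = -(-36)/2*(-44) = -9*(-2)*(-44) = 18*(-44) = -792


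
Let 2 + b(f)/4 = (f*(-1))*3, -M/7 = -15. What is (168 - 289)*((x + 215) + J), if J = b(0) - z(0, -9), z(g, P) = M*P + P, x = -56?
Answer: -133705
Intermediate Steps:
M = 105 (M = -7*(-15) = 105)
b(f) = -8 - 12*f (b(f) = -8 + 4*((f*(-1))*3) = -8 + 4*(-f*3) = -8 + 4*(-3*f) = -8 - 12*f)
z(g, P) = 106*P (z(g, P) = 105*P + P = 106*P)
J = 946 (J = (-8 - 12*0) - 106*(-9) = (-8 + 0) - 1*(-954) = -8 + 954 = 946)
(168 - 289)*((x + 215) + J) = (168 - 289)*((-56 + 215) + 946) = -121*(159 + 946) = -121*1105 = -133705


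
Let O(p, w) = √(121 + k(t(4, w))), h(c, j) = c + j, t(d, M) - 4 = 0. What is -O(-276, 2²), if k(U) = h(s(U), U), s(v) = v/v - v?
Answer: -√122 ≈ -11.045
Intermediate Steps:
s(v) = 1 - v
t(d, M) = 4 (t(d, M) = 4 + 0 = 4)
k(U) = 1 (k(U) = (1 - U) + U = 1)
O(p, w) = √122 (O(p, w) = √(121 + 1) = √122)
-O(-276, 2²) = -√122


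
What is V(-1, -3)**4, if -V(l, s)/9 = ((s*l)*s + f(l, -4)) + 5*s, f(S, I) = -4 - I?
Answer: 2176782336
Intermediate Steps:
V(l, s) = -45*s - 9*l*s**2 (V(l, s) = -9*(((s*l)*s + (-4 - 1*(-4))) + 5*s) = -9*(((l*s)*s + (-4 + 4)) + 5*s) = -9*((l*s**2 + 0) + 5*s) = -9*(l*s**2 + 5*s) = -9*(5*s + l*s**2) = -45*s - 9*l*s**2)
V(-1, -3)**4 = (9*(-3)*(-5 - 1*(-1)*(-3)))**4 = (9*(-3)*(-5 - 3))**4 = (9*(-3)*(-8))**4 = 216**4 = 2176782336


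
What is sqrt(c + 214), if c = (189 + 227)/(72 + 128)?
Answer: sqrt(5402)/5 ≈ 14.700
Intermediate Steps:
c = 52/25 (c = 416/200 = 416*(1/200) = 52/25 ≈ 2.0800)
sqrt(c + 214) = sqrt(52/25 + 214) = sqrt(5402/25) = sqrt(5402)/5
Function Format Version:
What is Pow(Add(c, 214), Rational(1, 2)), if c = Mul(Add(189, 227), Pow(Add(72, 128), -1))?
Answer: Mul(Rational(1, 5), Pow(5402, Rational(1, 2))) ≈ 14.700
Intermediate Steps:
c = Rational(52, 25) (c = Mul(416, Pow(200, -1)) = Mul(416, Rational(1, 200)) = Rational(52, 25) ≈ 2.0800)
Pow(Add(c, 214), Rational(1, 2)) = Pow(Add(Rational(52, 25), 214), Rational(1, 2)) = Pow(Rational(5402, 25), Rational(1, 2)) = Mul(Rational(1, 5), Pow(5402, Rational(1, 2)))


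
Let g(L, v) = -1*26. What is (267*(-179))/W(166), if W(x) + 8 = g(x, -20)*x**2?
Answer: 47793/716464 ≈ 0.066707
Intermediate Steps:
g(L, v) = -26
W(x) = -8 - 26*x**2
(267*(-179))/W(166) = (267*(-179))/(-8 - 26*166**2) = -47793/(-8 - 26*27556) = -47793/(-8 - 716456) = -47793/(-716464) = -47793*(-1/716464) = 47793/716464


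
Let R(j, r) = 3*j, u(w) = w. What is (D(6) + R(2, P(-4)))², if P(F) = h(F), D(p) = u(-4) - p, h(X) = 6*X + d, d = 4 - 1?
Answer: 16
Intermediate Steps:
d = 3
h(X) = 3 + 6*X (h(X) = 6*X + 3 = 3 + 6*X)
D(p) = -4 - p
P(F) = 3 + 6*F
(D(6) + R(2, P(-4)))² = ((-4 - 1*6) + 3*2)² = ((-4 - 6) + 6)² = (-10 + 6)² = (-4)² = 16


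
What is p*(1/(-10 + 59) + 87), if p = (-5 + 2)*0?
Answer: 0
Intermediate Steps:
p = 0 (p = -3*0 = 0)
p*(1/(-10 + 59) + 87) = 0*(1/(-10 + 59) + 87) = 0*(1/49 + 87) = 0*(4264/49) = 0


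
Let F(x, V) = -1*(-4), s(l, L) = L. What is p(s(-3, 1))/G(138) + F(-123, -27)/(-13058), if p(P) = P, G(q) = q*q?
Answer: -31559/124338276 ≈ -0.00025382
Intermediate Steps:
G(q) = q²
F(x, V) = 4
p(s(-3, 1))/G(138) + F(-123, -27)/(-13058) = 1/138² + 4/(-13058) = 1/19044 + 4*(-1/13058) = 1*(1/19044) - 2/6529 = 1/19044 - 2/6529 = -31559/124338276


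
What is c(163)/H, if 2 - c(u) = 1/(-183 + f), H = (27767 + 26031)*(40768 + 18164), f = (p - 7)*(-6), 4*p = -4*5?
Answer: 223/351917034696 ≈ 6.3367e-10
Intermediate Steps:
p = -5 (p = (-4*5)/4 = (1/4)*(-20) = -5)
f = 72 (f = (-5 - 7)*(-6) = -12*(-6) = 72)
H = 3170423736 (H = 53798*58932 = 3170423736)
c(u) = 223/111 (c(u) = 2 - 1/(-183 + 72) = 2 - 1/(-111) = 2 - 1*(-1/111) = 2 + 1/111 = 223/111)
c(163)/H = (223/111)/3170423736 = (223/111)*(1/3170423736) = 223/351917034696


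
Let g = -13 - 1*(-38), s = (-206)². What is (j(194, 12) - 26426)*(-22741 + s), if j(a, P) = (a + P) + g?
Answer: -515910525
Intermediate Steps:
s = 42436
g = 25 (g = -13 + 38 = 25)
j(a, P) = 25 + P + a (j(a, P) = (a + P) + 25 = (P + a) + 25 = 25 + P + a)
(j(194, 12) - 26426)*(-22741 + s) = ((25 + 12 + 194) - 26426)*(-22741 + 42436) = (231 - 26426)*19695 = -26195*19695 = -515910525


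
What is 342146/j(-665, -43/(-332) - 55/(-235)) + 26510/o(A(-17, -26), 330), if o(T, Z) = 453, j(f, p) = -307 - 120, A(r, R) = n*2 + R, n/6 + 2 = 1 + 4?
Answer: -20524624/27633 ≈ -742.76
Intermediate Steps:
n = 18 (n = -12 + 6*(1 + 4) = -12 + 6*5 = -12 + 30 = 18)
A(r, R) = 36 + R (A(r, R) = 18*2 + R = 36 + R)
j(f, p) = -427
342146/j(-665, -43/(-332) - 55/(-235)) + 26510/o(A(-17, -26), 330) = 342146/(-427) + 26510/453 = 342146*(-1/427) + 26510*(1/453) = -48878/61 + 26510/453 = -20524624/27633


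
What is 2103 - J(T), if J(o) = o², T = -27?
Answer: 1374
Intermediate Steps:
2103 - J(T) = 2103 - 1*(-27)² = 2103 - 1*729 = 2103 - 729 = 1374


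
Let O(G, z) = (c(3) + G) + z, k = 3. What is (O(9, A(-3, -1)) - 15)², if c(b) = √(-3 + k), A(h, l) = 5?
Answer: 1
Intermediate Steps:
c(b) = 0 (c(b) = √(-3 + 3) = √0 = 0)
O(G, z) = G + z (O(G, z) = (0 + G) + z = G + z)
(O(9, A(-3, -1)) - 15)² = ((9 + 5) - 15)² = (14 - 15)² = (-1)² = 1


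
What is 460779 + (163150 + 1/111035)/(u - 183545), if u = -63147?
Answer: 12621385082445129/27391446220 ≈ 4.6078e+5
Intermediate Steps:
460779 + (163150 + 1/111035)/(u - 183545) = 460779 + (163150 + 1/111035)/(-63147 - 183545) = 460779 + (163150 + 1/111035)/(-246692) = 460779 + (18115360251/111035)*(-1/246692) = 460779 - 18115360251/27391446220 = 12621385082445129/27391446220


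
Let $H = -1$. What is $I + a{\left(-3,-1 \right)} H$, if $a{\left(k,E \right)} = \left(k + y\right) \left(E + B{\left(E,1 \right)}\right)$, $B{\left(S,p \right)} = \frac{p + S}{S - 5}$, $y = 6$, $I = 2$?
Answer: $5$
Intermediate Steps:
$B{\left(S,p \right)} = \frac{S + p}{-5 + S}$
$a{\left(k,E \right)} = \left(6 + k\right) \left(E + \frac{1 + E}{-5 + E}\right)$ ($a{\left(k,E \right)} = \left(k + 6\right) \left(E + \frac{E + 1}{-5 + E}\right) = \left(6 + k\right) \left(E + \frac{1 + E}{-5 + E}\right)$)
$I + a{\left(-3,-1 \right)} H = 2 + \frac{6 + 6 \left(-1\right) - 3 \left(1 - 1\right) - \left(-5 - 1\right) \left(6 - 3\right)}{-5 - 1} \left(-1\right) = 2 + \frac{6 - 6 - 0 - \left(-6\right) 3}{-6} \left(-1\right) = 2 + - \frac{6 - 6 + 0 + 18}{6} \left(-1\right) = 2 + \left(- \frac{1}{6}\right) 18 \left(-1\right) = 2 - -3 = 2 + 3 = 5$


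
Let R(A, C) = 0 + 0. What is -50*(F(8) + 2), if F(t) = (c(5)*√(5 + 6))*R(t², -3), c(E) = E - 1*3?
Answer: -100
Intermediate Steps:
c(E) = -3 + E (c(E) = E - 3 = -3 + E)
R(A, C) = 0
F(t) = 0 (F(t) = ((-3 + 5)*√(5 + 6))*0 = (2*√11)*0 = 0)
-50*(F(8) + 2) = -50*(0 + 2) = -50*2 = -100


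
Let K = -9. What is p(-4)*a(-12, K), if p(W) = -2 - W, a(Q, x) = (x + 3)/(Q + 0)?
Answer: 1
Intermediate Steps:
a(Q, x) = (3 + x)/Q
p(-4)*a(-12, K) = (-2 - 1*(-4))*((3 - 9)/(-12)) = (-2 + 4)*(-1/12*(-6)) = 2*(½) = 1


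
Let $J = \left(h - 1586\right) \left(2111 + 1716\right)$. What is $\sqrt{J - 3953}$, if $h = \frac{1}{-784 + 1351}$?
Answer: $\frac{i \sqrt{24105992386}}{63} \approx 2464.5 i$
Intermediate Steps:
$h = \frac{1}{567} \approx 0.0017637$
$J = - \frac{3441471847}{567}$ ($J = \left(\frac{1}{567} - 1586\right) \left(2111 + 1716\right) = \left(- \frac{899261}{567}\right) 3827 = - \frac{3441471847}{567} \approx -6.0696 \cdot 10^{6}$)
$\sqrt{J - 3953} = \sqrt{- \frac{3441471847}{567} - 3953} = \sqrt{- \frac{3443713198}{567}} = \frac{i \sqrt{24105992386}}{63}$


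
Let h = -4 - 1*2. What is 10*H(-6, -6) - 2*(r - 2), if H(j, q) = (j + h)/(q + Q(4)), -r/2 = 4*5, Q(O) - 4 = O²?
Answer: 528/7 ≈ 75.429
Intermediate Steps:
Q(O) = 4 + O²
h = -6 (h = -4 - 2 = -6)
r = -40 (r = -8*5 = -2*20 = -40)
H(j, q) = (-6 + j)/(20 + q) (H(j, q) = (j - 6)/(q + (4 + 4²)) = (-6 + j)/(q + (4 + 16)) = (-6 + j)/(q + 20) = (-6 + j)/(20 + q))
10*H(-6, -6) - 2*(r - 2) = 10*((-6 - 6)/(20 - 6)) - 2*(-40 - 2) = 10*(-12/14) - 2*(-42) = 10*((1/14)*(-12)) + 84 = 10*(-6/7) + 84 = -60/7 + 84 = 528/7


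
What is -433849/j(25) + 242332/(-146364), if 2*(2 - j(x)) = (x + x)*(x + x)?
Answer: 135037275/390304 ≈ 345.98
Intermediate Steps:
j(x) = 2 - 2*x² (j(x) = 2 - (x + x)*(x + x)/2 = 2 - 2*x*2*x/2 = 2 - 2*x²)
-433849/j(25) + 242332/(-146364) = -433849/(2 - 2*25²) + 242332/(-146364) = -433849/(2 - 2*625) + 242332*(-1/146364) = -433849/(2 - 1250) - 60583/36591 = -433849/(-1248) - 60583/36591 = -433849*(-1/1248) - 60583/36591 = 33373/96 - 60583/36591 = 135037275/390304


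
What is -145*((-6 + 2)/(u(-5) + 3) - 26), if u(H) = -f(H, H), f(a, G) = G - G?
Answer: 11890/3 ≈ 3963.3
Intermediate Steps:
f(a, G) = 0
u(H) = 0 (u(H) = -1*0 = 0)
-145*((-6 + 2)/(u(-5) + 3) - 26) = -145*((-6 + 2)/(0 + 3) - 26) = -145*(-4/3 - 26) = -145*(-82/3) = 11890/3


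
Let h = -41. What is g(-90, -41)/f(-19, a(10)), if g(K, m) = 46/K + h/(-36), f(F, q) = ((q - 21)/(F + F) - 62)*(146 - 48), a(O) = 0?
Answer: -2147/20594700 ≈ -0.00010425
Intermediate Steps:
f(F, q) = -6076 + 49*(-21 + q)/F (f(F, q) = ((-21 + q)/((2*F)) - 62)*98 = ((-21 + q)*(1/(2*F)) - 62)*98 = ((-21 + q)/(2*F) - 62)*98 = (-62 + (-21 + q)/(2*F))*98 = -6076 + 49*(-21 + q)/F)
g(K, m) = 41/36 + 46/K (g(K, m) = 46/K - 41/(-36) = 46/K - 41*(-1/36) = 46/K + 41/36 = 41/36 + 46/K)
g(-90, -41)/f(-19, a(10)) = (41/36 + 46/(-90))/((49*(-21 + 0 - 124*(-19))/(-19))) = (41/36 + 46*(-1/90))/((49*(-1/19)*(-21 + 0 + 2356))) = (41/36 - 23/45)/((49*(-1/19)*2335)) = 113/(180*(-114415/19)) = (113/180)*(-19/114415) = -2147/20594700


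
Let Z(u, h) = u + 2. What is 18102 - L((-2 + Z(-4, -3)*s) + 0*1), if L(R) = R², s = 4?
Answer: 18002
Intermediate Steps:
Z(u, h) = 2 + u
18102 - L((-2 + Z(-4, -3)*s) + 0*1) = 18102 - ((-2 + (2 - 4)*4) + 0*1)² = 18102 - ((-2 - 2*4) + 0)² = 18102 - ((-2 - 8) + 0)² = 18102 - (-10 + 0)² = 18102 - 1*(-10)² = 18102 - 1*100 = 18102 - 100 = 18002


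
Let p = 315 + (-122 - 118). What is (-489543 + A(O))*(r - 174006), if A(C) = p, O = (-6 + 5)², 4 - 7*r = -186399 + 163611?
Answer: 83576661000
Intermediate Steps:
r = 3256 (r = 4/7 - (-186399 + 163611)/7 = 4/7 - ⅐*(-22788) = 4/7 + 22788/7 = 3256)
p = 75 (p = 315 - 240 = 75)
O = 1 (O = (-1)² = 1)
A(C) = 75
(-489543 + A(O))*(r - 174006) = (-489543 + 75)*(3256 - 174006) = -489468*(-170750) = 83576661000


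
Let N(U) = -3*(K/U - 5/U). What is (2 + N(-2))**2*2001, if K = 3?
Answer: 2001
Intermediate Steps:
N(U) = 6/U (N(U) = -3*(3/U - 5/U) = -(-6)/U = 6/U)
(2 + N(-2))**2*2001 = (2 + 6/(-2))**2*2001 = (2 + 6*(-1/2))**2*2001 = (2 - 3)**2*2001 = (-1)**2*2001 = 1*2001 = 2001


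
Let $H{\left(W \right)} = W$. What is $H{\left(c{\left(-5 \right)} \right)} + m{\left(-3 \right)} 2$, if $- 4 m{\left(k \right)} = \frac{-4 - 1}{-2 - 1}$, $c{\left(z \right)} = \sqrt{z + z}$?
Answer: $- \frac{5}{6} + i \sqrt{10} \approx -0.83333 + 3.1623 i$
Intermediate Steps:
$c{\left(z \right)} = \sqrt{2} \sqrt{z}$ ($c{\left(z \right)} = \sqrt{2 z} = \sqrt{2} \sqrt{z}$)
$m{\left(k \right)} = - \frac{5}{12}$ ($m{\left(k \right)} = - \frac{\left(-4 - 1\right) \frac{1}{-2 - 1}}{4} = - \frac{\left(-5\right) \frac{1}{-3}}{4} = - \frac{\left(-5\right) \left(- \frac{1}{3}\right)}{4} = \left(- \frac{1}{4}\right) \frac{5}{3} = - \frac{5}{12}$)
$H{\left(c{\left(-5 \right)} \right)} + m{\left(-3 \right)} 2 = \sqrt{2} \sqrt{-5} - \frac{5}{6} = \sqrt{2} i \sqrt{5} - \frac{5}{6} = i \sqrt{10} - \frac{5}{6} = - \frac{5}{6} + i \sqrt{10}$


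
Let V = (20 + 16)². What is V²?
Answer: 1679616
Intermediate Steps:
V = 1296 (V = 36² = 1296)
V² = 1296² = 1679616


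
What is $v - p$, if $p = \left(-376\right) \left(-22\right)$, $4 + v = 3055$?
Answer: $-5221$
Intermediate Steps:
$v = 3051$ ($v = -4 + 3055 = 3051$)
$p = 8272$
$v - p = 3051 - 8272 = -5221$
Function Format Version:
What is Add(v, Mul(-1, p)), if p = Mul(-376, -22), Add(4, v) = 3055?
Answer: -5221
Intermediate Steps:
v = 3051 (v = Add(-4, 3055) = 3051)
p = 8272
Add(v, Mul(-1, p)) = Add(3051, Mul(-1, 8272)) = Add(3051, -8272) = -5221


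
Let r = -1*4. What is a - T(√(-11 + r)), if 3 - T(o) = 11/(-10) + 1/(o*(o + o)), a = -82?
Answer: -1292/15 ≈ -86.133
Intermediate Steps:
r = -4
T(o) = 41/10 - 1/(2*o²) (T(o) = 3 - (11/(-10) + 1/(o*(o + o))) = 3 - (11*(-⅒) + 1/(o*((2*o)))) = 3 - (-11/10 + (1/(2*o))/o) = 3 - (-11/10 + 1/(2*o²)) = 3 + (11/10 - 1/(2*o²)) = 41/10 - 1/(2*o²))
a - T(√(-11 + r)) = -82 - (41/10 - 1/(2*(-11 - 4))) = -82 - (41/10 - 1/(2*(√(-15))²)) = -82 - (41/10 - 1/(2*(I*√15)²)) = -82 - (41/10 - ½*(-1/15)) = -82 - (41/10 + 1/30) = -82 - 1*62/15 = -82 - 62/15 = -1292/15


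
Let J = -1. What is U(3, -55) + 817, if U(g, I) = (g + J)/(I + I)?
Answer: 44934/55 ≈ 816.98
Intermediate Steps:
U(g, I) = (-1 + g)/(2*I) (U(g, I) = (g - 1)/(I + I) = (-1 + g)/((2*I)) = (-1 + g)*(1/(2*I)) = (-1 + g)/(2*I))
U(3, -55) + 817 = (½)*(-1 + 3)/(-55) + 817 = (½)*(-1/55)*2 + 817 = -1/55 + 817 = 44934/55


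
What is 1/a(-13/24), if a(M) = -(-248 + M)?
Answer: 24/5965 ≈ 0.0040235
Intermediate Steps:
a(M) = 248 - M
1/a(-13/24) = 1/(248 - (-13)/24) = 1/(248 - 1*(-13/24)) = 1/(248 + 13/24) = 1/(5965/24) = 24/5965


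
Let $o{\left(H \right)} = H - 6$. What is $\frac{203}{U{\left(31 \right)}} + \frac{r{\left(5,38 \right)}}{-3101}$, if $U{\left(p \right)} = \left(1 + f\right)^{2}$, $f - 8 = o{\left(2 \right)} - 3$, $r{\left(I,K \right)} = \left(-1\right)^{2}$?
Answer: $\frac{629499}{12404} \approx 50.75$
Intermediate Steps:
$o{\left(H \right)} = -6 + H$ ($o{\left(H \right)} = H - 6 = -6 + H$)
$r{\left(I,K \right)} = 1$
$f = 1$ ($f = 8 + \left(\left(-6 + 2\right) - 3\right) = 8 - 7 = 1$)
$U{\left(p \right)} = 4$ ($U{\left(p \right)} = \left(1 + 1\right)^{2} = 2^{2} = 4$)
$\frac{203}{U{\left(31 \right)}} + \frac{r{\left(5,38 \right)}}{-3101} = \frac{203}{4} + 1 \frac{1}{-3101} = 203 \cdot \frac{1}{4} + 1 \left(- \frac{1}{3101}\right) = \frac{203}{4} - \frac{1}{3101} = \frac{629499}{12404}$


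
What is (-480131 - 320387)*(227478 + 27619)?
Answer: -204209740246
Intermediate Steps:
(-480131 - 320387)*(227478 + 27619) = -800518*255097 = -204209740246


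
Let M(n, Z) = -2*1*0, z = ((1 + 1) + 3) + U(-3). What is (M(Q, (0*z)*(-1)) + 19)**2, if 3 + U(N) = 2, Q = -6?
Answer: 361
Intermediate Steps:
U(N) = -1 (U(N) = -3 + 2 = -1)
z = 4 (z = ((1 + 1) + 3) - 1 = (2 + 3) - 1 = 5 - 1 = 4)
M(n, Z) = 0 (M(n, Z) = -2*0 = 0)
(M(Q, (0*z)*(-1)) + 19)**2 = (0 + 19)**2 = 19**2 = 361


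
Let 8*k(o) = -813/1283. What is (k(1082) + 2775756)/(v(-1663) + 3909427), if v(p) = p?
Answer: 150742639/212218464 ≈ 0.71032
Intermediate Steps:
k(o) = -813/10264 (k(o) = (-813/1283)/8 = (-813*1/1283)/8 = (1/8)*(-813/1283) = -813/10264)
(k(1082) + 2775756)/(v(-1663) + 3909427) = (-813/10264 + 2775756)/(-1663 + 3909427) = (28490358771/10264)/3907764 = (28490358771/10264)*(1/3907764) = 150742639/212218464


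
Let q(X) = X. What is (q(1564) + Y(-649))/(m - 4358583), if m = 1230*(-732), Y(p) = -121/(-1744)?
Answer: -2727737/9171596592 ≈ -0.00029741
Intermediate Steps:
Y(p) = 121/1744 (Y(p) = -121*(-1/1744) = 121/1744)
m = -900360
(q(1564) + Y(-649))/(m - 4358583) = (1564 + 121/1744)/(-900360 - 4358583) = (2727737/1744)/(-5258943) = (2727737/1744)*(-1/5258943) = -2727737/9171596592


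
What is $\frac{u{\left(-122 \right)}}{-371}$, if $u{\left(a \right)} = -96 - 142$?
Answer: $\frac{34}{53} \approx 0.64151$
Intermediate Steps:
$u{\left(a \right)} = -238$
$\frac{u{\left(-122 \right)}}{-371} = - \frac{238}{-371} = \left(-238\right) \left(- \frac{1}{371}\right) = \frac{34}{53}$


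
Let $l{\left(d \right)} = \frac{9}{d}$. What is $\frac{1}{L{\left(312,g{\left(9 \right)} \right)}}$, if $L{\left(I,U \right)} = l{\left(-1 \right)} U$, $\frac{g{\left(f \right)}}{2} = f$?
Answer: $- \frac{1}{162} \approx -0.0061728$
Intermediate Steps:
$g{\left(f \right)} = 2 f$
$L{\left(I,U \right)} = - 9 U$ ($L{\left(I,U \right)} = \frac{9}{-1} U = 9 \left(-1\right) U = - 9 U$)
$\frac{1}{L{\left(312,g{\left(9 \right)} \right)}} = \frac{1}{\left(-9\right) 2 \cdot 9} = \frac{1}{\left(-9\right) 18} = \frac{1}{-162} = - \frac{1}{162}$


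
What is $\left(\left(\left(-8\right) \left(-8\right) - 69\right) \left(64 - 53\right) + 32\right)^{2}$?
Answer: $529$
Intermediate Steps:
$\left(\left(\left(-8\right) \left(-8\right) - 69\right) \left(64 - 53\right) + 32\right)^{2} = \left(\left(64 - 69\right) 11 + 32\right)^{2} = \left(\left(-5\right) 11 + 32\right)^{2} = \left(-55 + 32\right)^{2} = \left(-23\right)^{2} = 529$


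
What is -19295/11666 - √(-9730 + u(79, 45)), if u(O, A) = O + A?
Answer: -19295/11666 - I*√9606 ≈ -1.654 - 98.01*I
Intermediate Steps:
u(O, A) = A + O
-19295/11666 - √(-9730 + u(79, 45)) = -19295/11666 - √(-9730 + (45 + 79)) = -19295*1/11666 - √(-9730 + 124) = -19295/11666 - √(-9606) = -19295/11666 - I*√9606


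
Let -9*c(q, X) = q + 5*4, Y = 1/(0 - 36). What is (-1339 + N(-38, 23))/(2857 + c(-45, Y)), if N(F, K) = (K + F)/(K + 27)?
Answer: -120537/257380 ≈ -0.46832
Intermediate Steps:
Y = -1/36 (Y = 1/(-36) = -1/36 ≈ -0.027778)
N(F, K) = (F + K)/(27 + K)
c(q, X) = -20/9 - q/9 (c(q, X) = -(q + 5*4)/9 = -(q + 20)/9 = -(20 + q)/9 = -20/9 - q/9)
(-1339 + N(-38, 23))/(2857 + c(-45, Y)) = (-1339 + (-38 + 23)/(27 + 23))/(2857 + (-20/9 - ⅑*(-45))) = (-1339 - 15/50)/(2857 + (-20/9 + 5)) = (-1339 + (1/50)*(-15))/(2857 + 25/9) = (-1339 - 3/10)/(25738/9) = -13393/10*9/25738 = -120537/257380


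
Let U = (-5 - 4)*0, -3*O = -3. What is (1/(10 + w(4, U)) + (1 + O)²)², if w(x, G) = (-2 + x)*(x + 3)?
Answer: 9409/576 ≈ 16.335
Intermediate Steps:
O = 1 (O = -⅓*(-3) = 1)
U = 0 (U = -9*0 = 0)
w(x, G) = (-2 + x)*(3 + x)
(1/(10 + w(4, U)) + (1 + O)²)² = (1/(10 + (-6 + 4 + 4²)) + (1 + 1)²)² = (1/(10 + (-6 + 4 + 16)) + 2²)² = (1/(10 + 14) + 4)² = (1/24 + 4)² = (97/24)² = 9409/576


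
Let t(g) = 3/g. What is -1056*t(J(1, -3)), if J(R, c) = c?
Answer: 1056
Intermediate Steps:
-1056*t(J(1, -3)) = -3168/(-3) = -3168*(-1)/3 = -1056*(-1) = 1056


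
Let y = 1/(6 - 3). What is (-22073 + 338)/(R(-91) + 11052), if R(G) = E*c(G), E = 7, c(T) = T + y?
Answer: -65205/31252 ≈ -2.0864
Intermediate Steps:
y = 1/3 ≈ 0.33333
c(T) = 1/3 + T (c(T) = T + 1/3 = 1/3 + T)
R(G) = 7/3 + 7*G (R(G) = 7*(1/3 + G) = 7/3 + 7*G)
(-22073 + 338)/(R(-91) + 11052) = (-22073 + 338)/((7/3 + 7*(-91)) + 11052) = -21735/((7/3 - 637) + 11052) = -21735/(-1904/3 + 11052) = -21735/31252/3 = -21735*3/31252 = -65205/31252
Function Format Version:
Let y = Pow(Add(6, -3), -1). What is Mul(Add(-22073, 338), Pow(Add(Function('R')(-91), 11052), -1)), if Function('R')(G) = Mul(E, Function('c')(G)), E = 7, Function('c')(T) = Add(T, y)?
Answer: Rational(-65205, 31252) ≈ -2.0864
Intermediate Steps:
y = Rational(1, 3) (y = Pow(3, -1) = Rational(1, 3) ≈ 0.33333)
Function('c')(T) = Add(Rational(1, 3), T) (Function('c')(T) = Add(T, Rational(1, 3)) = Add(Rational(1, 3), T))
Function('R')(G) = Add(Rational(7, 3), Mul(7, G)) (Function('R')(G) = Mul(7, Add(Rational(1, 3), G)) = Add(Rational(7, 3), Mul(7, G)))
Mul(Add(-22073, 338), Pow(Add(Function('R')(-91), 11052), -1)) = Mul(Add(-22073, 338), Pow(Add(Add(Rational(7, 3), Mul(7, -91)), 11052), -1)) = Mul(-21735, Pow(Add(Add(Rational(7, 3), -637), 11052), -1)) = Mul(-21735, Pow(Add(Rational(-1904, 3), 11052), -1)) = Mul(-21735, Pow(Rational(31252, 3), -1)) = Mul(-21735, Rational(3, 31252)) = Rational(-65205, 31252)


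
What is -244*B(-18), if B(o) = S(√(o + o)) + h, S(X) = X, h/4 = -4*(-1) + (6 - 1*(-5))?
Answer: -14640 - 1464*I ≈ -14640.0 - 1464.0*I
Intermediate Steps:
h = 60 (h = 4*(-4*(-1) + (6 - 1*(-5))) = 4*(4 + (6 + 5)) = 4*(4 + 11) = 4*15 = 60)
B(o) = 60 + √2*√o (B(o) = √(o + o) + 60 = √(2*o) + 60 = √2*√o + 60 = 60 + √2*√o)
-244*B(-18) = -244*(60 + √2*√(-18)) = -244*(60 + √2*(3*I*√2)) = -244*(60 + 6*I) = -14640 - 1464*I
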